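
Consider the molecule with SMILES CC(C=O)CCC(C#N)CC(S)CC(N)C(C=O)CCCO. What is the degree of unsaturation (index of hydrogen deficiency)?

Degree of unsaturation = (number of rings) + (number of π bonds).
Ring closures in the SMILES: 0.
π bonds: 2 double bonds (each 1 DoU), 1 triple bond (each 2 DoU) → 4 DoU from unsaturation.
Total DoU = 0 + 4 = 4.

4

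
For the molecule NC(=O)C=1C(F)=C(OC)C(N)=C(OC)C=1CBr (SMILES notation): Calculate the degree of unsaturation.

Molecular formula: C10H12BrFN2O3.
DoU = (2C + 2 + N − H − X) / 2, where X is the halogen count and O/S are ignored.
    = (2·10 + 2 + 2 − 12 − 2) / 2 = 10 / 2 = 5.

5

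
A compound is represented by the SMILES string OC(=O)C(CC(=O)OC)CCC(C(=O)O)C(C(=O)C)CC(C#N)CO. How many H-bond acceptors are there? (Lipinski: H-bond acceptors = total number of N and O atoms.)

N atoms: 1; O atoms: 8.
Lipinski HBA = 1 + 8 = 9.

9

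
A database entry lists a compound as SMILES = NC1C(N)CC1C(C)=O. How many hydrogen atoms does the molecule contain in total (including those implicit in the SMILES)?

12

Walk through each heavy atom and fill implicit hydrogens from standard valence (C 4, N 3, O 2, S 2, halogen 1):
  atom 1: N, bond orders sum to 1 (valence 3) → 2 H
  atom 2: C, bond orders sum to 3 (valence 4) → 1 H
  atom 3: C, bond orders sum to 3 (valence 4) → 1 H
  atom 4: N, bond orders sum to 1 (valence 3) → 2 H
  atom 5: C, bond orders sum to 2 (valence 4) → 2 H
  atom 6: C, bond orders sum to 3 (valence 4) → 1 H
  atom 7: C, bond orders sum to 4 (valence 4) → 0 H
  atom 8: C, bond orders sum to 1 (valence 4) → 3 H
  atom 9: O, bond orders sum to 2 (valence 2) → 0 H
Total hydrogens: 12.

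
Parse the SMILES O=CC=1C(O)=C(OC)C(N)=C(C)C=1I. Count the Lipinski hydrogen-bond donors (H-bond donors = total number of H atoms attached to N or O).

3

Donors: find every N or O and count the H atoms it carries.
  atom 1 (O): bond orders sum to 2 → 0 H
  atom 5 (O): bond orders sum to 1 → 1 H
  atom 7 (O): bond orders sum to 2 → 0 H
  atom 10 (N): bond orders sum to 1 → 2 H
Lipinski HBD = 3.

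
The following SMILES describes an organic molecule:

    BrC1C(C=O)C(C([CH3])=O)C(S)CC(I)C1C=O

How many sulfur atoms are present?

1

Scan the SMILES for S atoms (remember two-letter symbols like Cl and Br are single atoms).
Sulfur count: 1.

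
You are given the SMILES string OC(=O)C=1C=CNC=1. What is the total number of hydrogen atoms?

5

Walk through each heavy atom and fill implicit hydrogens from standard valence (C 4, N 3, O 2, S 2, halogen 1):
  atom 1: O, bond orders sum to 1 (valence 2) → 1 H
  atom 2: C, bond orders sum to 4 (valence 4) → 0 H
  atom 3: O, bond orders sum to 2 (valence 2) → 0 H
  atom 4: C, bond orders sum to 4 (valence 4) → 0 H
  atom 5: C, bond orders sum to 3 (valence 4) → 1 H
  atom 6: C, bond orders sum to 3 (valence 4) → 1 H
  atom 7: N, bond orders sum to 2 (valence 3) → 1 H
  atom 8: C, bond orders sum to 3 (valence 4) → 1 H
Total hydrogens: 5.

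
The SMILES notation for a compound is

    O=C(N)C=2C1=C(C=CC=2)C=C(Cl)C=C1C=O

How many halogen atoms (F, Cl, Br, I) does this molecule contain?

1

Halogen atoms appear at heavy-atom position 12 (1×Cl).
Other groups present: 1 aldehyde, 1 amide.
Halogen count: 1.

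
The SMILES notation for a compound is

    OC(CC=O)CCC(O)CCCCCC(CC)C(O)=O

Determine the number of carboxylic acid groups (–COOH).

1

The carboxylic acid motif appears at heavy-atom position 18 in the SMILES.
Other groups present: 1 aldehyde, 2 hydroxyl.
Carboxylic acid count: 1.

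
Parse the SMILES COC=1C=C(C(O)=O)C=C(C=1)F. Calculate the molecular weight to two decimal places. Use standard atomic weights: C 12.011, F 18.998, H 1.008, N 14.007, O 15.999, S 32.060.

170.14 g/mol

First, the molecular formula is C8H7FO3 (counting implicit H from valence).
  C: 8 × 12.011 = 96.088
  F: 1 × 18.998 = 18.998
  H: 7 × 1.008 = 7.056
  O: 3 × 15.999 = 47.997
Sum: 8×12.011 + 1×18.998 + 7×1.008 + 3×15.999 = 170.139 → 170.14 g/mol.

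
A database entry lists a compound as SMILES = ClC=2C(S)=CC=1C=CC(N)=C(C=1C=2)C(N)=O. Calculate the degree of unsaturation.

Degree of unsaturation = (number of rings) + (number of π bonds).
Ring closures in the SMILES: 2.
π bonds: 6 double bonds (each 1 DoU) → 6 DoU from unsaturation.
Total DoU = 2 + 6 = 8.

8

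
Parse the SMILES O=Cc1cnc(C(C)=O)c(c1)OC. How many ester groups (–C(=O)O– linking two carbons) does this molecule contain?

Scan the SMILES for the ester motif — none present.
Groups that are present: 1 aldehyde, 1 ether, 1 ketone.

0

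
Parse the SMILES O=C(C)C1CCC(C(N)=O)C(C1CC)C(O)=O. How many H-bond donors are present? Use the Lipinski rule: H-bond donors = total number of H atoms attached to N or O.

Donors: find every N or O and count the H atoms it carries.
  atom 1 (O): bond orders sum to 2 → 0 H
  atom 9 (N): bond orders sum to 1 → 2 H
  atom 10 (O): bond orders sum to 2 → 0 H
  atom 16 (O): bond orders sum to 1 → 1 H
  atom 17 (O): bond orders sum to 2 → 0 H
Lipinski HBD = 3.

3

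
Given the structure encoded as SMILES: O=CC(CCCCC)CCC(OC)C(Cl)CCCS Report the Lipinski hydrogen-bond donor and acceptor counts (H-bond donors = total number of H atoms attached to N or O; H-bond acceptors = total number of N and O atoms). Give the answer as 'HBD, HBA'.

0, 2

Donors: find every N or O and count the H atoms it carries.
  atom 1 (O): bond orders sum to 2 → 0 H
  atom 12 (O): bond orders sum to 2 → 0 H
Lipinski HBD = 0.
Acceptors: N atoms = 0, O atoms = 2 → HBA = 2.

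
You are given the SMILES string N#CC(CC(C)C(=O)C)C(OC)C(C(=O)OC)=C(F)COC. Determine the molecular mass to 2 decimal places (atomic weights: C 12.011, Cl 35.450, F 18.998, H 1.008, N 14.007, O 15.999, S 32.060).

315.34 g/mol

First, the molecular formula is C15H22FNO5 (counting implicit H from valence).
  C: 15 × 12.011 = 180.165
  F: 1 × 18.998 = 18.998
  H: 22 × 1.008 = 22.176
  N: 1 × 14.007 = 14.007
  O: 5 × 15.999 = 79.995
Sum: 15×12.011 + 1×18.998 + 22×1.008 + 1×14.007 + 5×15.999 = 315.341 → 315.34 g/mol.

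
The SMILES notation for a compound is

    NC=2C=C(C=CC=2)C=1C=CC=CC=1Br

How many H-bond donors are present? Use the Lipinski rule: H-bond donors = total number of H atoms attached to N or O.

2

Donors: find every N or O and count the H atoms it carries.
  atom 1 (N): bond orders sum to 1 → 2 H
Lipinski HBD = 2.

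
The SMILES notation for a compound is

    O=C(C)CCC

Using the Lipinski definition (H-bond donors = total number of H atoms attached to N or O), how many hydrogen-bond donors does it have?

Donors: find every N or O and count the H atoms it carries.
  atom 1 (O): bond orders sum to 2 → 0 H
Lipinski HBD = 0.

0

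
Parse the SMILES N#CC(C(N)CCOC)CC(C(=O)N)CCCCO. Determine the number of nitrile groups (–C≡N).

1

The nitrile motif appears at heavy-atom position 2 in the SMILES.
Other groups present: 1 amide, 1 ether, 1 hydroxyl, 1 primary amine.
Nitrile count: 1.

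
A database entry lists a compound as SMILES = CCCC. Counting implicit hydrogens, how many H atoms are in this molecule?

10

Walk through each heavy atom and fill implicit hydrogens from standard valence (C 4, N 3, O 2, S 2, halogen 1):
  atom 1: C, bond orders sum to 1 (valence 4) → 3 H
  atom 2: C, bond orders sum to 2 (valence 4) → 2 H
  atom 3: C, bond orders sum to 2 (valence 4) → 2 H
  atom 4: C, bond orders sum to 1 (valence 4) → 3 H
Total hydrogens: 10.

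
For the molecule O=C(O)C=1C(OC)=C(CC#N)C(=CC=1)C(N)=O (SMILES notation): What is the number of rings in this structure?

In SMILES, each pair of matching ring-closure digits denotes one ring-closing bond; the number of such bonds equals the number of independent rings.
Ring-closure bonds here: 1.

1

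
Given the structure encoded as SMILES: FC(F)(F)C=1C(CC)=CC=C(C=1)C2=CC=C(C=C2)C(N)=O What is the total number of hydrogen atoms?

14

Walk through each heavy atom and fill implicit hydrogens from standard valence (C 4, N 3, O 2, S 2, halogen 1):
  atom 1: F (halogen, monovalent) → 0 H
  atom 2: C, bond orders sum to 4 (valence 4) → 0 H
  atom 3: F (halogen, monovalent) → 0 H
  atom 4: F (halogen, monovalent) → 0 H
  atom 5: C, bond orders sum to 4 (valence 4) → 0 H
  atom 6: C, bond orders sum to 4 (valence 4) → 0 H
  atom 7: C, bond orders sum to 2 (valence 4) → 2 H
  atom 8: C, bond orders sum to 1 (valence 4) → 3 H
  atom 9: C, bond orders sum to 3 (valence 4) → 1 H
  atom 10: C, bond orders sum to 3 (valence 4) → 1 H
  atom 11: C, bond orders sum to 4 (valence 4) → 0 H
  atom 12: C, bond orders sum to 3 (valence 4) → 1 H
  atom 13: C, bond orders sum to 4 (valence 4) → 0 H
  atom 14: C, bond orders sum to 3 (valence 4) → 1 H
  atom 15: C, bond orders sum to 3 (valence 4) → 1 H
  atom 16: C, bond orders sum to 4 (valence 4) → 0 H
  atom 17: C, bond orders sum to 3 (valence 4) → 1 H
  atom 18: C, bond orders sum to 3 (valence 4) → 1 H
  atom 19: C, bond orders sum to 4 (valence 4) → 0 H
  atom 20: N, bond orders sum to 1 (valence 3) → 2 H
  atom 21: O, bond orders sum to 2 (valence 2) → 0 H
Total hydrogens: 14.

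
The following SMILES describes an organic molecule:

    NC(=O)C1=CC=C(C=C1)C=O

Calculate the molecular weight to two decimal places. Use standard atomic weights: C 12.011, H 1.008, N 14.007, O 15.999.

149.15 g/mol

First, the molecular formula is C8H7NO2 (counting implicit H from valence).
  C: 8 × 12.011 = 96.088
  H: 7 × 1.008 = 7.056
  N: 1 × 14.007 = 14.007
  O: 2 × 15.999 = 31.998
Sum: 8×12.011 + 7×1.008 + 1×14.007 + 2×15.999 = 149.149 → 149.15 g/mol.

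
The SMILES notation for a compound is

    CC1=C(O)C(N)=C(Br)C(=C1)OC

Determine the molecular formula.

Walk through each heavy atom and fill implicit hydrogens from standard valence (C 4, N 3, O 2, S 2, halogen 1):
  atom 1: C, bond orders sum to 1 (valence 4) → 3 H
  atom 2: C, bond orders sum to 4 (valence 4) → 0 H
  atom 3: C, bond orders sum to 4 (valence 4) → 0 H
  atom 4: O, bond orders sum to 1 (valence 2) → 1 H
  atom 5: C, bond orders sum to 4 (valence 4) → 0 H
  atom 6: N, bond orders sum to 1 (valence 3) → 2 H
  atom 7: C, bond orders sum to 4 (valence 4) → 0 H
  atom 8: Br (halogen, monovalent) → 0 H
  atom 9: C, bond orders sum to 4 (valence 4) → 0 H
  atom 10: C, bond orders sum to 3 (valence 4) → 1 H
  atom 11: O, bond orders sum to 2 (valence 2) → 0 H
  atom 12: C, bond orders sum to 1 (valence 4) → 3 H
Totals → C:8, H:10, Br:1, N:1, O:2.

C8H10BrNO2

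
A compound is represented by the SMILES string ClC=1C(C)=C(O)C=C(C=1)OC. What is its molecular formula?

C8H9ClO2

Walk through each heavy atom and fill implicit hydrogens from standard valence (C 4, N 3, O 2, S 2, halogen 1):
  atom 1: Cl (halogen, monovalent) → 0 H
  atom 2: C, bond orders sum to 4 (valence 4) → 0 H
  atom 3: C, bond orders sum to 4 (valence 4) → 0 H
  atom 4: C, bond orders sum to 1 (valence 4) → 3 H
  atom 5: C, bond orders sum to 4 (valence 4) → 0 H
  atom 6: O, bond orders sum to 1 (valence 2) → 1 H
  atom 7: C, bond orders sum to 3 (valence 4) → 1 H
  atom 8: C, bond orders sum to 4 (valence 4) → 0 H
  atom 9: C, bond orders sum to 3 (valence 4) → 1 H
  atom 10: O, bond orders sum to 2 (valence 2) → 0 H
  atom 11: C, bond orders sum to 1 (valence 4) → 3 H
Totals → C:8, H:9, Cl:1, O:2.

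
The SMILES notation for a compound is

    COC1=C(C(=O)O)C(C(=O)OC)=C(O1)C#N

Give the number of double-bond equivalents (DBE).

Degree of unsaturation = (number of rings) + (number of π bonds).
Ring closures in the SMILES: 1.
π bonds: 4 double bonds (each 1 DoU), 1 triple bond (each 2 DoU) → 6 DoU from unsaturation.
Total DoU = 1 + 6 = 7.

7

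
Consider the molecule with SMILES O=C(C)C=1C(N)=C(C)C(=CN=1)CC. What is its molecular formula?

C10H14N2O

Walk through each heavy atom and fill implicit hydrogens from standard valence (C 4, N 3, O 2, S 2, halogen 1):
  atom 1: O, bond orders sum to 2 (valence 2) → 0 H
  atom 2: C, bond orders sum to 4 (valence 4) → 0 H
  atom 3: C, bond orders sum to 1 (valence 4) → 3 H
  atom 4: C, bond orders sum to 4 (valence 4) → 0 H
  atom 5: C, bond orders sum to 4 (valence 4) → 0 H
  atom 6: N, bond orders sum to 1 (valence 3) → 2 H
  atom 7: C, bond orders sum to 4 (valence 4) → 0 H
  atom 8: C, bond orders sum to 1 (valence 4) → 3 H
  atom 9: C, bond orders sum to 4 (valence 4) → 0 H
  atom 10: C, bond orders sum to 3 (valence 4) → 1 H
  atom 11: N, bond orders sum to 3 (valence 3) → 0 H
  atom 12: C, bond orders sum to 2 (valence 4) → 2 H
  atom 13: C, bond orders sum to 1 (valence 4) → 3 H
Totals → C:10, H:14, N:2, O:1.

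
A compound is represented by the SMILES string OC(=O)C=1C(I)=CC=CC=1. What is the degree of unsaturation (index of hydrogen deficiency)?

5

Degree of unsaturation = (number of rings) + (number of π bonds).
Ring closures in the SMILES: 1.
π bonds: 4 double bonds (each 1 DoU) → 4 DoU from unsaturation.
Total DoU = 1 + 4 = 5.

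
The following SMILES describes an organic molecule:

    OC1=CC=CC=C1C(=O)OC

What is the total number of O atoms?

3

Scan the SMILES for O atoms (remember two-letter symbols like Cl and Br are single atoms).
Oxygen count: 3.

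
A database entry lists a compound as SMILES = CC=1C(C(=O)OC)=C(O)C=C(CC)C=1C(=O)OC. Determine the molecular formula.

C13H16O5

Walk through each heavy atom and fill implicit hydrogens from standard valence (C 4, N 3, O 2, S 2, halogen 1):
  atom 1: C, bond orders sum to 1 (valence 4) → 3 H
  atom 2: C, bond orders sum to 4 (valence 4) → 0 H
  atom 3: C, bond orders sum to 4 (valence 4) → 0 H
  atom 4: C, bond orders sum to 4 (valence 4) → 0 H
  atom 5: O, bond orders sum to 2 (valence 2) → 0 H
  atom 6: O, bond orders sum to 2 (valence 2) → 0 H
  atom 7: C, bond orders sum to 1 (valence 4) → 3 H
  atom 8: C, bond orders sum to 4 (valence 4) → 0 H
  atom 9: O, bond orders sum to 1 (valence 2) → 1 H
  atom 10: C, bond orders sum to 3 (valence 4) → 1 H
  atom 11: C, bond orders sum to 4 (valence 4) → 0 H
  atom 12: C, bond orders sum to 2 (valence 4) → 2 H
  atom 13: C, bond orders sum to 1 (valence 4) → 3 H
  atom 14: C, bond orders sum to 4 (valence 4) → 0 H
  atom 15: C, bond orders sum to 4 (valence 4) → 0 H
  atom 16: O, bond orders sum to 2 (valence 2) → 0 H
  atom 17: O, bond orders sum to 2 (valence 2) → 0 H
  atom 18: C, bond orders sum to 1 (valence 4) → 3 H
Totals → C:13, H:16, O:5.
In Hill order: C13H16O5.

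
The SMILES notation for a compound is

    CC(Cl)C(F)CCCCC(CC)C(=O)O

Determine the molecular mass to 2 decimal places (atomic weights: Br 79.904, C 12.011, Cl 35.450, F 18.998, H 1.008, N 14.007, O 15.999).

238.73 g/mol

First, the molecular formula is C11H20ClFO2 (counting implicit H from valence).
  C: 11 × 12.011 = 132.121
  Cl: 1 × 35.450 = 35.450
  F: 1 × 18.998 = 18.998
  H: 20 × 1.008 = 20.160
  O: 2 × 15.999 = 31.998
Sum: 11×12.011 + 1×35.450 + 1×18.998 + 20×1.008 + 2×15.999 = 238.727 → 238.73 g/mol.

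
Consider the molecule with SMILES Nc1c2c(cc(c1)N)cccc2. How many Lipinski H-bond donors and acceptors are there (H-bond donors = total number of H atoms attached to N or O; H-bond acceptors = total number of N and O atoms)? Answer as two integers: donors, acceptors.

4, 2

Donors: find every N or O and count the H atoms it carries.
  atom 1 (N): bond orders sum to 1 → 2 H
  atom 8 (N): bond orders sum to 1 → 2 H
Lipinski HBD = 4.
Acceptors: N atoms = 2, O atoms = 0 → HBA = 2.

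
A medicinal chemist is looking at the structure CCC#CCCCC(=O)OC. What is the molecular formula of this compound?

Walk through each heavy atom and fill implicit hydrogens from standard valence (C 4, N 3, O 2, S 2, halogen 1):
  atom 1: C, bond orders sum to 1 (valence 4) → 3 H
  atom 2: C, bond orders sum to 2 (valence 4) → 2 H
  atom 3: C, bond orders sum to 4 (valence 4) → 0 H
  atom 4: C, bond orders sum to 4 (valence 4) → 0 H
  atom 5: C, bond orders sum to 2 (valence 4) → 2 H
  atom 6: C, bond orders sum to 2 (valence 4) → 2 H
  atom 7: C, bond orders sum to 2 (valence 4) → 2 H
  atom 8: C, bond orders sum to 4 (valence 4) → 0 H
  atom 9: O, bond orders sum to 2 (valence 2) → 0 H
  atom 10: O, bond orders sum to 2 (valence 2) → 0 H
  atom 11: C, bond orders sum to 1 (valence 4) → 3 H
Totals → C:9, H:14, O:2.

C9H14O2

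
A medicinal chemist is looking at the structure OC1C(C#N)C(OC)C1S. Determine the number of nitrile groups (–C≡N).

The nitrile motif appears at heavy-atom position 4 in the SMILES.
Other groups present: 1 ether, 1 hydroxyl, 1 thiol.
Nitrile count: 1.

1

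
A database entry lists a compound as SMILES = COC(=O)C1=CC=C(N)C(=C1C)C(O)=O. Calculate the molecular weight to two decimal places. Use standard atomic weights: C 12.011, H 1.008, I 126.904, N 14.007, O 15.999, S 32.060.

209.20 g/mol

First, the molecular formula is C10H11NO4 (counting implicit H from valence).
  C: 10 × 12.011 = 120.110
  H: 11 × 1.008 = 11.088
  N: 1 × 14.007 = 14.007
  O: 4 × 15.999 = 63.996
Sum: 10×12.011 + 11×1.008 + 1×14.007 + 4×15.999 = 209.201 → 209.20 g/mol.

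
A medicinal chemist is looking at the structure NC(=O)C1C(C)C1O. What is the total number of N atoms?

Scan the SMILES for N atoms (remember two-letter symbols like Cl and Br are single atoms).
Nitrogen count: 1.

1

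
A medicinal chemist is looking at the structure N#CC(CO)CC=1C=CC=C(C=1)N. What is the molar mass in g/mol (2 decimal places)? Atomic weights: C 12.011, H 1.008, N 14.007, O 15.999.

First, the molecular formula is C10H12N2O (counting implicit H from valence).
  C: 10 × 12.011 = 120.110
  H: 12 × 1.008 = 12.096
  N: 2 × 14.007 = 28.014
  O: 1 × 15.999 = 15.999
Sum: 10×12.011 + 12×1.008 + 2×14.007 + 1×15.999 = 176.219 → 176.22 g/mol.

176.22 g/mol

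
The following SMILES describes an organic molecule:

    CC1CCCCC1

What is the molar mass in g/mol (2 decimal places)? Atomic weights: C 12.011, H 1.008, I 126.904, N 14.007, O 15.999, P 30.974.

98.19 g/mol

First, the molecular formula is C7H14 (counting implicit H from valence).
  C: 7 × 12.011 = 84.077
  H: 14 × 1.008 = 14.112
Sum: 7×12.011 + 14×1.008 = 98.189 → 98.19 g/mol.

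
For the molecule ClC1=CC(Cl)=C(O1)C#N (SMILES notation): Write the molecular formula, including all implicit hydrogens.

C5HCl2NO

Walk through each heavy atom and fill implicit hydrogens from standard valence (C 4, N 3, O 2, S 2, halogen 1):
  atom 1: Cl (halogen, monovalent) → 0 H
  atom 2: C, bond orders sum to 4 (valence 4) → 0 H
  atom 3: C, bond orders sum to 3 (valence 4) → 1 H
  atom 4: C, bond orders sum to 4 (valence 4) → 0 H
  atom 5: Cl (halogen, monovalent) → 0 H
  atom 6: C, bond orders sum to 4 (valence 4) → 0 H
  atom 7: O, bond orders sum to 2 (valence 2) → 0 H
  atom 8: C, bond orders sum to 4 (valence 4) → 0 H
  atom 9: N, bond orders sum to 3 (valence 3) → 0 H
Totals → C:5, H:1, Cl:2, N:1, O:1.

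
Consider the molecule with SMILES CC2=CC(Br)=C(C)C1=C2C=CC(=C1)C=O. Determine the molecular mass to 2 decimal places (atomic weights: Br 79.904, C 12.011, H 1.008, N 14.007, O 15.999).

263.13 g/mol

First, the molecular formula is C13H11BrO (counting implicit H from valence).
  Br: 1 × 79.904 = 79.904
  C: 13 × 12.011 = 156.143
  H: 11 × 1.008 = 11.088
  O: 1 × 15.999 = 15.999
Sum: 1×79.904 + 13×12.011 + 11×1.008 + 1×15.999 = 263.134 → 263.13 g/mol.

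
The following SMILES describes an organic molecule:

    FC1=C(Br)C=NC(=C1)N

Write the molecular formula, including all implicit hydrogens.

Walk through each heavy atom and fill implicit hydrogens from standard valence (C 4, N 3, O 2, S 2, halogen 1):
  atom 1: F (halogen, monovalent) → 0 H
  atom 2: C, bond orders sum to 4 (valence 4) → 0 H
  atom 3: C, bond orders sum to 4 (valence 4) → 0 H
  atom 4: Br (halogen, monovalent) → 0 H
  atom 5: C, bond orders sum to 3 (valence 4) → 1 H
  atom 6: N, bond orders sum to 3 (valence 3) → 0 H
  atom 7: C, bond orders sum to 4 (valence 4) → 0 H
  atom 8: C, bond orders sum to 3 (valence 4) → 1 H
  atom 9: N, bond orders sum to 1 (valence 3) → 2 H
Totals → C:5, H:4, Br:1, F:1, N:2.
In Hill order: C5H4BrFN2.

C5H4BrFN2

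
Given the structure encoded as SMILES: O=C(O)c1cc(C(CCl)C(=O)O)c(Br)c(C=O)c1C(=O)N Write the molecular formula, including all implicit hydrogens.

Walk through each heavy atom and fill implicit hydrogens from standard valence (C 4, N 3, O 2, S 2, halogen 1); for lowercase aromatic atoms, an aromatic c carries 1 H when it has two neighbours and 0 H with three, and aromatic n carries 0 H:
  atom 1: O, bond orders sum to 2 (valence 2) → 0 H
  atom 2: C, bond orders sum to 4 (valence 4) → 0 H
  atom 3: O, bond orders sum to 1 (valence 2) → 1 H
  atom 4: aromatic c, 3 neighbours → 0 H
  atom 5: aromatic c, 2 neighbours → 1 H
  atom 6: aromatic c, 3 neighbours → 0 H
  atom 7: C, bond orders sum to 3 (valence 4) → 1 H
  atom 8: C, bond orders sum to 2 (valence 4) → 2 H
  atom 9: Cl (halogen, monovalent) → 0 H
  atom 10: C, bond orders sum to 4 (valence 4) → 0 H
  atom 11: O, bond orders sum to 2 (valence 2) → 0 H
  atom 12: O, bond orders sum to 1 (valence 2) → 1 H
  atom 13: aromatic c, 3 neighbours → 0 H
  atom 14: Br (halogen, monovalent) → 0 H
  atom 15: aromatic c, 3 neighbours → 0 H
  atom 16: C, bond orders sum to 3 (valence 4) → 1 H
  atom 17: O, bond orders sum to 2 (valence 2) → 0 H
  atom 18: aromatic c, 3 neighbours → 0 H
  atom 19: C, bond orders sum to 4 (valence 4) → 0 H
  atom 20: O, bond orders sum to 2 (valence 2) → 0 H
  atom 21: N, bond orders sum to 1 (valence 3) → 2 H
Totals → C:12, H:9, Br:1, Cl:1, N:1, O:6.
In Hill order: C12H9BrClNO6.

C12H9BrClNO6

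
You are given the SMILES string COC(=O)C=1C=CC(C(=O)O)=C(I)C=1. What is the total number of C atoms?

9

Count every carbon token in the SMILES (each C, including those in ring-closure positions and inside branches).
Carbon count: 9.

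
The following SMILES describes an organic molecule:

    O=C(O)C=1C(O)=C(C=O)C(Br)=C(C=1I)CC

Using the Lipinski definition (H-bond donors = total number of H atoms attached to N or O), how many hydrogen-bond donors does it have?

Donors: find every N or O and count the H atoms it carries.
  atom 1 (O): bond orders sum to 2 → 0 H
  atom 3 (O): bond orders sum to 1 → 1 H
  atom 6 (O): bond orders sum to 1 → 1 H
  atom 9 (O): bond orders sum to 2 → 0 H
Lipinski HBD = 2.

2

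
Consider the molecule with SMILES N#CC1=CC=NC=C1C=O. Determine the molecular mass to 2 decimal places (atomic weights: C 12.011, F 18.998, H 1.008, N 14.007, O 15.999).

First, the molecular formula is C7H4N2O (counting implicit H from valence).
  C: 7 × 12.011 = 84.077
  H: 4 × 1.008 = 4.032
  N: 2 × 14.007 = 28.014
  O: 1 × 15.999 = 15.999
Sum: 7×12.011 + 4×1.008 + 2×14.007 + 1×15.999 = 132.122 → 132.12 g/mol.

132.12 g/mol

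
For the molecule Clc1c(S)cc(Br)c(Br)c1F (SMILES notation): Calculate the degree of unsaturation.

Molecular formula: C6H2Br2ClFS.
DoU = (2C + 2 + N − H − X) / 2, where X is the halogen count and O/S are ignored.
    = (2·6 + 2 + 0 − 2 − 4) / 2 = 8 / 2 = 4.

4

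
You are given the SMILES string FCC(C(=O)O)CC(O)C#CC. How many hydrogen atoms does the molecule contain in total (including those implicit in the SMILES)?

Walk through each heavy atom and fill implicit hydrogens from standard valence (C 4, N 3, O 2, S 2, halogen 1):
  atom 1: F (halogen, monovalent) → 0 H
  atom 2: C, bond orders sum to 2 (valence 4) → 2 H
  atom 3: C, bond orders sum to 3 (valence 4) → 1 H
  atom 4: C, bond orders sum to 4 (valence 4) → 0 H
  atom 5: O, bond orders sum to 2 (valence 2) → 0 H
  atom 6: O, bond orders sum to 1 (valence 2) → 1 H
  atom 7: C, bond orders sum to 2 (valence 4) → 2 H
  atom 8: C, bond orders sum to 3 (valence 4) → 1 H
  atom 9: O, bond orders sum to 1 (valence 2) → 1 H
  atom 10: C, bond orders sum to 4 (valence 4) → 0 H
  atom 11: C, bond orders sum to 4 (valence 4) → 0 H
  atom 12: C, bond orders sum to 1 (valence 4) → 3 H
Total hydrogens: 11.

11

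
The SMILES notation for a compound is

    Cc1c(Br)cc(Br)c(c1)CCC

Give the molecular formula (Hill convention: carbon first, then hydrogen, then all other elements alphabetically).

C10H12Br2

Walk through each heavy atom and fill implicit hydrogens from standard valence (C 4, N 3, O 2, S 2, halogen 1); for lowercase aromatic atoms, an aromatic c carries 1 H when it has two neighbours and 0 H with three, and aromatic n carries 0 H:
  atom 1: C, bond orders sum to 1 (valence 4) → 3 H
  atom 2: aromatic c, 3 neighbours → 0 H
  atom 3: aromatic c, 3 neighbours → 0 H
  atom 4: Br (halogen, monovalent) → 0 H
  atom 5: aromatic c, 2 neighbours → 1 H
  atom 6: aromatic c, 3 neighbours → 0 H
  atom 7: Br (halogen, monovalent) → 0 H
  atom 8: aromatic c, 3 neighbours → 0 H
  atom 9: aromatic c, 2 neighbours → 1 H
  atom 10: C, bond orders sum to 2 (valence 4) → 2 H
  atom 11: C, bond orders sum to 2 (valence 4) → 2 H
  atom 12: C, bond orders sum to 1 (valence 4) → 3 H
Totals → C:10, H:12, Br:2.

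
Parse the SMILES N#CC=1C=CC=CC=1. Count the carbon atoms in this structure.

Count every carbon token in the SMILES (each C, including those in ring-closure positions and inside branches).
Carbon count: 7.

7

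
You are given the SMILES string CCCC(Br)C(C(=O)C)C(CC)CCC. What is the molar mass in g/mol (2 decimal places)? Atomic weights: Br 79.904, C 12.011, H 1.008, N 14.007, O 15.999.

277.25 g/mol

First, the molecular formula is C13H25BrO (counting implicit H from valence).
  Br: 1 × 79.904 = 79.904
  C: 13 × 12.011 = 156.143
  H: 25 × 1.008 = 25.200
  O: 1 × 15.999 = 15.999
Sum: 1×79.904 + 13×12.011 + 25×1.008 + 1×15.999 = 277.246 → 277.25 g/mol.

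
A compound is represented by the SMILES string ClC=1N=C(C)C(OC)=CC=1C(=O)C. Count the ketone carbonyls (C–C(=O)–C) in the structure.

1

The ketone motif appears at heavy-atom position 11 in the SMILES.
Other groups present: 1 ether.
Ketone count: 1.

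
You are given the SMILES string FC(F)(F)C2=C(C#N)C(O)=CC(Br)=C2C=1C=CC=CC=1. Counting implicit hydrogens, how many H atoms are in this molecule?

Walk through each heavy atom and fill implicit hydrogens from standard valence (C 4, N 3, O 2, S 2, halogen 1):
  atom 1: F (halogen, monovalent) → 0 H
  atom 2: C, bond orders sum to 4 (valence 4) → 0 H
  atom 3: F (halogen, monovalent) → 0 H
  atom 4: F (halogen, monovalent) → 0 H
  atom 5: C, bond orders sum to 4 (valence 4) → 0 H
  atom 6: C, bond orders sum to 4 (valence 4) → 0 H
  atom 7: C, bond orders sum to 4 (valence 4) → 0 H
  atom 8: N, bond orders sum to 3 (valence 3) → 0 H
  atom 9: C, bond orders sum to 4 (valence 4) → 0 H
  atom 10: O, bond orders sum to 1 (valence 2) → 1 H
  atom 11: C, bond orders sum to 3 (valence 4) → 1 H
  atom 12: C, bond orders sum to 4 (valence 4) → 0 H
  atom 13: Br (halogen, monovalent) → 0 H
  atom 14: C, bond orders sum to 4 (valence 4) → 0 H
  atom 15: C, bond orders sum to 4 (valence 4) → 0 H
  atom 16: C, bond orders sum to 3 (valence 4) → 1 H
  atom 17: C, bond orders sum to 3 (valence 4) → 1 H
  atom 18: C, bond orders sum to 3 (valence 4) → 1 H
  atom 19: C, bond orders sum to 3 (valence 4) → 1 H
  atom 20: C, bond orders sum to 3 (valence 4) → 1 H
Total hydrogens: 7.

7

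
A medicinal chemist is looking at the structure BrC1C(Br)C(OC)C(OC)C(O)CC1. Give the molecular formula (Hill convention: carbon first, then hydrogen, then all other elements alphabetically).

Walk through each heavy atom and fill implicit hydrogens from standard valence (C 4, N 3, O 2, S 2, halogen 1):
  atom 1: Br (halogen, monovalent) → 0 H
  atom 2: C, bond orders sum to 3 (valence 4) → 1 H
  atom 3: C, bond orders sum to 3 (valence 4) → 1 H
  atom 4: Br (halogen, monovalent) → 0 H
  atom 5: C, bond orders sum to 3 (valence 4) → 1 H
  atom 6: O, bond orders sum to 2 (valence 2) → 0 H
  atom 7: C, bond orders sum to 1 (valence 4) → 3 H
  atom 8: C, bond orders sum to 3 (valence 4) → 1 H
  atom 9: O, bond orders sum to 2 (valence 2) → 0 H
  atom 10: C, bond orders sum to 1 (valence 4) → 3 H
  atom 11: C, bond orders sum to 3 (valence 4) → 1 H
  atom 12: O, bond orders sum to 1 (valence 2) → 1 H
  atom 13: C, bond orders sum to 2 (valence 4) → 2 H
  atom 14: C, bond orders sum to 2 (valence 4) → 2 H
Totals → C:9, H:16, Br:2, O:3.

C9H16Br2O3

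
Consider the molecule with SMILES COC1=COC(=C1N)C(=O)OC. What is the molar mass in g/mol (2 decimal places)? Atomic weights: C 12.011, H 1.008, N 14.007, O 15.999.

171.15 g/mol

First, the molecular formula is C7H9NO4 (counting implicit H from valence).
  C: 7 × 12.011 = 84.077
  H: 9 × 1.008 = 9.072
  N: 1 × 14.007 = 14.007
  O: 4 × 15.999 = 63.996
Sum: 7×12.011 + 9×1.008 + 1×14.007 + 4×15.999 = 171.152 → 171.15 g/mol.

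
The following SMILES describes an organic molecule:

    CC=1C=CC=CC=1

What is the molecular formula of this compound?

C7H8

Walk through each heavy atom and fill implicit hydrogens from standard valence (C 4, N 3, O 2, S 2, halogen 1):
  atom 1: C, bond orders sum to 1 (valence 4) → 3 H
  atom 2: C, bond orders sum to 4 (valence 4) → 0 H
  atom 3: C, bond orders sum to 3 (valence 4) → 1 H
  atom 4: C, bond orders sum to 3 (valence 4) → 1 H
  atom 5: C, bond orders sum to 3 (valence 4) → 1 H
  atom 6: C, bond orders sum to 3 (valence 4) → 1 H
  atom 7: C, bond orders sum to 3 (valence 4) → 1 H
Totals → C:7, H:8.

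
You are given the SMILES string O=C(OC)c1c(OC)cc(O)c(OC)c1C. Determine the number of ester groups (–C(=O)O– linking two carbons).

The ester motif appears at heavy-atom position 2 in the SMILES.
Other groups present: 2 ether, 1 hydroxyl.
Ester count: 1.

1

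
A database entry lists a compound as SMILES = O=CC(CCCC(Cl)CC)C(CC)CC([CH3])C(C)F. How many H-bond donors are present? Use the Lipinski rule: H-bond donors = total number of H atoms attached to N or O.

0

Donors: find every N or O and count the H atoms it carries.
  atom 1 (O): bond orders sum to 2 → 0 H
Lipinski HBD = 0.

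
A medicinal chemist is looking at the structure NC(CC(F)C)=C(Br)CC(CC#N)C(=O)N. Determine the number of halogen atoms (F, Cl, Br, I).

Halogen atoms appear at heavy-atom positions 5, 8 (1×Br, 1×F).
Other groups present: 1 alkene, 1 amide, 1 nitrile, 1 primary amine.
Halogen count: 2.

2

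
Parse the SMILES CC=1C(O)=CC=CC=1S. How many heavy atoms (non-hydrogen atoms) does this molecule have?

Every atom symbol written in the SMILES (organic subset) is one heavy atom; implicit H are not written.
Heavy atoms by element → C:7, O:1, S:1.
Total: 9.

9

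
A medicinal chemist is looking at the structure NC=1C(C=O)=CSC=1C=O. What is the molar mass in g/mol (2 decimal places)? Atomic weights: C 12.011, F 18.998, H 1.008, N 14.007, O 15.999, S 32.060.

First, the molecular formula is C6H5NO2S (counting implicit H from valence).
  C: 6 × 12.011 = 72.066
  H: 5 × 1.008 = 5.040
  N: 1 × 14.007 = 14.007
  O: 2 × 15.999 = 31.998
  S: 1 × 32.060 = 32.060
Sum: 6×12.011 + 5×1.008 + 1×14.007 + 2×15.999 + 1×32.060 = 155.171 → 155.17 g/mol.

155.17 g/mol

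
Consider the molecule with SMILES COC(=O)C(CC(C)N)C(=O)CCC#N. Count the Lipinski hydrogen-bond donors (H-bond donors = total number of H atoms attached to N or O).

2

Donors: find every N or O and count the H atoms it carries.
  atom 2 (O): bond orders sum to 2 → 0 H
  atom 4 (O): bond orders sum to 2 → 0 H
  atom 9 (N): bond orders sum to 1 → 2 H
  atom 11 (O): bond orders sum to 2 → 0 H
  atom 15 (N): bond orders sum to 3 → 0 H
Lipinski HBD = 2.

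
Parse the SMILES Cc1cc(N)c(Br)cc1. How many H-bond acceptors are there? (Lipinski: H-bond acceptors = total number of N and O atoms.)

1

N atoms: 1; O atoms: 0.
Lipinski HBA = 1 + 0 = 1.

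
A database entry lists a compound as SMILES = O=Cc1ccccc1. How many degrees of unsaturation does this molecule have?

Molecular formula: C7H6O.
DoU = (2C + 2 + N − H − X) / 2, where X is the halogen count and O/S are ignored.
    = (2·7 + 2 + 0 − 6 − 0) / 2 = 10 / 2 = 5.

5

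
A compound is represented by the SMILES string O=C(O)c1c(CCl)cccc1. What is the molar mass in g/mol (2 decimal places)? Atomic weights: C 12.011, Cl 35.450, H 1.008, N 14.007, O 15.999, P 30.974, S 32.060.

170.59 g/mol

First, the molecular formula is C8H7ClO2 (counting implicit H from valence).
  C: 8 × 12.011 = 96.088
  Cl: 1 × 35.450 = 35.450
  H: 7 × 1.008 = 7.056
  O: 2 × 15.999 = 31.998
Sum: 8×12.011 + 1×35.450 + 7×1.008 + 2×15.999 = 170.592 → 170.59 g/mol.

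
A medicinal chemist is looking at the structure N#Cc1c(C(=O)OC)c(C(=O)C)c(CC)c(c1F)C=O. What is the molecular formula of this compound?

Walk through each heavy atom and fill implicit hydrogens from standard valence (C 4, N 3, O 2, S 2, halogen 1); for lowercase aromatic atoms, an aromatic c carries 1 H when it has two neighbours and 0 H with three, and aromatic n carries 0 H:
  atom 1: N, bond orders sum to 3 (valence 3) → 0 H
  atom 2: C, bond orders sum to 4 (valence 4) → 0 H
  atom 3: aromatic c, 3 neighbours → 0 H
  atom 4: aromatic c, 3 neighbours → 0 H
  atom 5: C, bond orders sum to 4 (valence 4) → 0 H
  atom 6: O, bond orders sum to 2 (valence 2) → 0 H
  atom 7: O, bond orders sum to 2 (valence 2) → 0 H
  atom 8: C, bond orders sum to 1 (valence 4) → 3 H
  atom 9: aromatic c, 3 neighbours → 0 H
  atom 10: C, bond orders sum to 4 (valence 4) → 0 H
  atom 11: O, bond orders sum to 2 (valence 2) → 0 H
  atom 12: C, bond orders sum to 1 (valence 4) → 3 H
  atom 13: aromatic c, 3 neighbours → 0 H
  atom 14: C, bond orders sum to 2 (valence 4) → 2 H
  atom 15: C, bond orders sum to 1 (valence 4) → 3 H
  atom 16: aromatic c, 3 neighbours → 0 H
  atom 17: aromatic c, 3 neighbours → 0 H
  atom 18: F (halogen, monovalent) → 0 H
  atom 19: C, bond orders sum to 3 (valence 4) → 1 H
  atom 20: O, bond orders sum to 2 (valence 2) → 0 H
Totals → C:14, H:12, F:1, N:1, O:4.

C14H12FNO4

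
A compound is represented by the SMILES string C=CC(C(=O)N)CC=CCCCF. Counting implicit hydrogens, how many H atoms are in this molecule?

Walk through each heavy atom and fill implicit hydrogens from standard valence (C 4, N 3, O 2, S 2, halogen 1):
  atom 1: C, bond orders sum to 2 (valence 4) → 2 H
  atom 2: C, bond orders sum to 3 (valence 4) → 1 H
  atom 3: C, bond orders sum to 3 (valence 4) → 1 H
  atom 4: C, bond orders sum to 4 (valence 4) → 0 H
  atom 5: O, bond orders sum to 2 (valence 2) → 0 H
  atom 6: N, bond orders sum to 1 (valence 3) → 2 H
  atom 7: C, bond orders sum to 2 (valence 4) → 2 H
  atom 8: C, bond orders sum to 3 (valence 4) → 1 H
  atom 9: C, bond orders sum to 3 (valence 4) → 1 H
  atom 10: C, bond orders sum to 2 (valence 4) → 2 H
  atom 11: C, bond orders sum to 2 (valence 4) → 2 H
  atom 12: C, bond orders sum to 2 (valence 4) → 2 H
  atom 13: F (halogen, monovalent) → 0 H
Total hydrogens: 16.

16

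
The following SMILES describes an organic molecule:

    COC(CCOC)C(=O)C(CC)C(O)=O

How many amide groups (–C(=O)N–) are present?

0

Scan the SMILES for the amide motif — none present.
Groups that are present: 1 carboxylic acid, 2 ether, 1 ketone.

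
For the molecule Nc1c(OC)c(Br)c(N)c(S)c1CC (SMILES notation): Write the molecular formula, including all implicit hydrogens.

Walk through each heavy atom and fill implicit hydrogens from standard valence (C 4, N 3, O 2, S 2, halogen 1); for lowercase aromatic atoms, an aromatic c carries 1 H when it has two neighbours and 0 H with three, and aromatic n carries 0 H:
  atom 1: N, bond orders sum to 1 (valence 3) → 2 H
  atom 2: aromatic c, 3 neighbours → 0 H
  atom 3: aromatic c, 3 neighbours → 0 H
  atom 4: O, bond orders sum to 2 (valence 2) → 0 H
  atom 5: C, bond orders sum to 1 (valence 4) → 3 H
  atom 6: aromatic c, 3 neighbours → 0 H
  atom 7: Br (halogen, monovalent) → 0 H
  atom 8: aromatic c, 3 neighbours → 0 H
  atom 9: N, bond orders sum to 1 (valence 3) → 2 H
  atom 10: aromatic c, 3 neighbours → 0 H
  atom 11: S, bond orders sum to 1 (valence 2) → 1 H
  atom 12: aromatic c, 3 neighbours → 0 H
  atom 13: C, bond orders sum to 2 (valence 4) → 2 H
  atom 14: C, bond orders sum to 1 (valence 4) → 3 H
Totals → C:9, H:13, Br:1, N:2, O:1, S:1.
In Hill order: C9H13BrN2OS.

C9H13BrN2OS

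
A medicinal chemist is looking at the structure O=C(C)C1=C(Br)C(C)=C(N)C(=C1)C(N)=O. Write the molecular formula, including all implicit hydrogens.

C10H11BrN2O2

Walk through each heavy atom and fill implicit hydrogens from standard valence (C 4, N 3, O 2, S 2, halogen 1):
  atom 1: O, bond orders sum to 2 (valence 2) → 0 H
  atom 2: C, bond orders sum to 4 (valence 4) → 0 H
  atom 3: C, bond orders sum to 1 (valence 4) → 3 H
  atom 4: C, bond orders sum to 4 (valence 4) → 0 H
  atom 5: C, bond orders sum to 4 (valence 4) → 0 H
  atom 6: Br (halogen, monovalent) → 0 H
  atom 7: C, bond orders sum to 4 (valence 4) → 0 H
  atom 8: C, bond orders sum to 1 (valence 4) → 3 H
  atom 9: C, bond orders sum to 4 (valence 4) → 0 H
  atom 10: N, bond orders sum to 1 (valence 3) → 2 H
  atom 11: C, bond orders sum to 4 (valence 4) → 0 H
  atom 12: C, bond orders sum to 3 (valence 4) → 1 H
  atom 13: C, bond orders sum to 4 (valence 4) → 0 H
  atom 14: N, bond orders sum to 1 (valence 3) → 2 H
  atom 15: O, bond orders sum to 2 (valence 2) → 0 H
Totals → C:10, H:11, Br:1, N:2, O:2.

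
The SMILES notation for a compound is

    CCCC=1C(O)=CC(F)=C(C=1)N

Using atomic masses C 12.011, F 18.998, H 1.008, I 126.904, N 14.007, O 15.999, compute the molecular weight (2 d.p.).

169.20 g/mol

First, the molecular formula is C9H12FNO (counting implicit H from valence).
  C: 9 × 12.011 = 108.099
  F: 1 × 18.998 = 18.998
  H: 12 × 1.008 = 12.096
  N: 1 × 14.007 = 14.007
  O: 1 × 15.999 = 15.999
Sum: 9×12.011 + 1×18.998 + 12×1.008 + 1×14.007 + 1×15.999 = 169.199 → 169.20 g/mol.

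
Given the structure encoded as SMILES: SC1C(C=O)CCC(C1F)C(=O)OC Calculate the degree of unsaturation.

Degree of unsaturation = (number of rings) + (number of π bonds).
Ring closures in the SMILES: 1.
π bonds: 2 double bonds (each 1 DoU) → 2 DoU from unsaturation.
Total DoU = 1 + 2 = 3.

3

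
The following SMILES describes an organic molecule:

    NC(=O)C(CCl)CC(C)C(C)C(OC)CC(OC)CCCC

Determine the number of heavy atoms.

22

Every atom symbol written in the SMILES (organic subset) is one heavy atom; implicit H are not written.
Heavy atoms by element → C:17, Cl:1, N:1, O:3.
Total: 22.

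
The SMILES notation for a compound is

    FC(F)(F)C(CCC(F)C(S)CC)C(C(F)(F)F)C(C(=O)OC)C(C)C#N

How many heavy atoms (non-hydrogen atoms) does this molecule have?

27

Every atom symbol written in the SMILES (organic subset) is one heavy atom; implicit H are not written.
Heavy atoms by element → C:16, F:7, N:1, O:2, S:1.
Total: 27.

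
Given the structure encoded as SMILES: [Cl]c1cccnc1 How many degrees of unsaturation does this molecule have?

4

Molecular formula: C5H4ClN.
DoU = (2C + 2 + N − H − X) / 2, where X is the halogen count and O/S are ignored.
    = (2·5 + 2 + 1 − 4 − 1) / 2 = 8 / 2 = 4.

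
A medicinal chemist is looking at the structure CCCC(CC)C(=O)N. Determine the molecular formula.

C7H15NO

Walk through each heavy atom and fill implicit hydrogens from standard valence (C 4, N 3, O 2, S 2, halogen 1):
  atom 1: C, bond orders sum to 1 (valence 4) → 3 H
  atom 2: C, bond orders sum to 2 (valence 4) → 2 H
  atom 3: C, bond orders sum to 2 (valence 4) → 2 H
  atom 4: C, bond orders sum to 3 (valence 4) → 1 H
  atom 5: C, bond orders sum to 2 (valence 4) → 2 H
  atom 6: C, bond orders sum to 1 (valence 4) → 3 H
  atom 7: C, bond orders sum to 4 (valence 4) → 0 H
  atom 8: O, bond orders sum to 2 (valence 2) → 0 H
  atom 9: N, bond orders sum to 1 (valence 3) → 2 H
Totals → C:7, H:15, N:1, O:1.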